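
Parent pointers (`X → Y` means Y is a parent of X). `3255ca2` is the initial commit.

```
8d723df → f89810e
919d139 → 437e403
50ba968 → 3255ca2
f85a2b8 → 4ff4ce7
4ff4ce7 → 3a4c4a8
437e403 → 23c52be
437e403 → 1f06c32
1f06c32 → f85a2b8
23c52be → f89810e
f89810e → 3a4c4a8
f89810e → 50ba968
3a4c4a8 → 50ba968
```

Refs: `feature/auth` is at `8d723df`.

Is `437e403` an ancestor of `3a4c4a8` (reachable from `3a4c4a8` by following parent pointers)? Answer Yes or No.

Ancestors of 3a4c4a8: {3255ca2, 3a4c4a8, 50ba968}.
437e403 is not in that set, so it is not an ancestor of 3a4c4a8.

No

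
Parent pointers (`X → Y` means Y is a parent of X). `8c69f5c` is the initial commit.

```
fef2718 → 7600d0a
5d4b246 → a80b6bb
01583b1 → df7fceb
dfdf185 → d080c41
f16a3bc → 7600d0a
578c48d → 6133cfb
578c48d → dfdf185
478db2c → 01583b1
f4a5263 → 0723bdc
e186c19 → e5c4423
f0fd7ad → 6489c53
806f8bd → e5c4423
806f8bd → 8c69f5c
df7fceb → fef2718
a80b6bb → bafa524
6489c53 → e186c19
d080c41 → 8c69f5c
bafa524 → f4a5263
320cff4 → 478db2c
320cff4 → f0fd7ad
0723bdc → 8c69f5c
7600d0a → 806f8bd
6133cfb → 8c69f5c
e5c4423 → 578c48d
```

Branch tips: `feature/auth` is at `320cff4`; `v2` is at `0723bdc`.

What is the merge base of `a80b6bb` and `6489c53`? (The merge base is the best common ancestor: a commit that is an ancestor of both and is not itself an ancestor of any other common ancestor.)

8c69f5c

Ancestors of a80b6bb: {0723bdc, 8c69f5c, a80b6bb, bafa524, f4a5263}.
Ancestors of 6489c53: {578c48d, 6133cfb, 6489c53, 8c69f5c, d080c41, dfdf185, e186c19, e5c4423}.
Common ancestors: {8c69f5c}.
The only common ancestor is 8c69f5c, so it is the merge base.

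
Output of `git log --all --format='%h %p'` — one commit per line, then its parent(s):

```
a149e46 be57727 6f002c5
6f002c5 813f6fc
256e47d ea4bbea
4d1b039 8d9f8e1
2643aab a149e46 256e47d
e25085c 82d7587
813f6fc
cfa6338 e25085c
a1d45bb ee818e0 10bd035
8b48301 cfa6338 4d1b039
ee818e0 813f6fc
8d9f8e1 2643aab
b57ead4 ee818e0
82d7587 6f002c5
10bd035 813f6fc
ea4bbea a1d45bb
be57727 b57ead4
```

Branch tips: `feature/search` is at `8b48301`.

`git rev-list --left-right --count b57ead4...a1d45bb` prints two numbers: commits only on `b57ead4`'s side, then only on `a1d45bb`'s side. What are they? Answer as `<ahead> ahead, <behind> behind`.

Reachable from b57ead4: {813f6fc, b57ead4, ee818e0}.
Reachable from a1d45bb: {10bd035, 813f6fc, a1d45bb, ee818e0}.
Only in b57ead4's history (ahead): {b57ead4} — 1.
Only in a1d45bb's history (behind): {10bd035, a1d45bb} — 2.

1 ahead, 2 behind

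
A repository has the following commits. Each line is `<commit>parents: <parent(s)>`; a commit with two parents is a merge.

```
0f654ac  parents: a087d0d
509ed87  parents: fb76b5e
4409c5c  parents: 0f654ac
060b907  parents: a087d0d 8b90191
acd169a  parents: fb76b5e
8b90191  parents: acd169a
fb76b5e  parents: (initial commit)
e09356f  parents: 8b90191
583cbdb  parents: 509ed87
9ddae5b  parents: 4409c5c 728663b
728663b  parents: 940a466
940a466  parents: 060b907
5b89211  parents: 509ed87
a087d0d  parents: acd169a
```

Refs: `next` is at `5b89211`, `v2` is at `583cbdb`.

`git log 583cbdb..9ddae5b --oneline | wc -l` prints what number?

9

Reachable from 9ddae5b: {060b907, 0f654ac, 4409c5c, 728663b, 8b90191, 940a466, 9ddae5b, a087d0d, acd169a, fb76b5e}.
Reachable from 583cbdb: {509ed87, 583cbdb, fb76b5e}.
In 9ddae5b's history but not 583cbdb's: {060b907, 0f654ac, 4409c5c, 728663b, 8b90191, 940a466, 9ddae5b, a087d0d, acd169a} — 9 commits.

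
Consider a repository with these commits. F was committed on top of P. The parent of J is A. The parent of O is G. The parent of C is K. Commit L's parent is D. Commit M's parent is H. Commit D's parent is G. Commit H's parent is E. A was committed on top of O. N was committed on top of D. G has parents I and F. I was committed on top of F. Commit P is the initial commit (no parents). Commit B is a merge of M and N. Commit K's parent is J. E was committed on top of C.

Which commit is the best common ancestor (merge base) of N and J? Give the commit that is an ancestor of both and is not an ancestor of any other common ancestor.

Ancestors of N: {D, F, G, I, N, P}.
Ancestors of J: {A, F, G, I, J, O, P}.
Common ancestors: {F, G, I, P}.
Among these, G is not an ancestor of any other common ancestor — it is the merge base.

G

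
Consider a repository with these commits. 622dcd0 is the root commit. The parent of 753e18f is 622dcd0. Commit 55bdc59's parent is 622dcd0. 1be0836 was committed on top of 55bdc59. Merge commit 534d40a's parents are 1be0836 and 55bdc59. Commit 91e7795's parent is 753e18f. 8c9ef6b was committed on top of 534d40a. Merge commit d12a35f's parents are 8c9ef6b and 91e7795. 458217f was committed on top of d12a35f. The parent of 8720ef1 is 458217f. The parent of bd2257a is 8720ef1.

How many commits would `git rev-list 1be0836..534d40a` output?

Reachable from 534d40a: {1be0836, 534d40a, 55bdc59, 622dcd0}.
Reachable from 1be0836: {1be0836, 55bdc59, 622dcd0}.
In 534d40a's history but not 1be0836's: {534d40a} — 1 commit.

1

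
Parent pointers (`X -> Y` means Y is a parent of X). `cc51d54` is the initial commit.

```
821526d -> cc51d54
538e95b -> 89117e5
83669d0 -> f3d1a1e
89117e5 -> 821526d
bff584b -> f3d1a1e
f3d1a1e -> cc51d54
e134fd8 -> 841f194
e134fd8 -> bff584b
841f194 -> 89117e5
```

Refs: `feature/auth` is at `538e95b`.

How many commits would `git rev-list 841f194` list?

Walking parent pointers from 841f194: reachable set = {821526d, 841f194, 89117e5, cc51d54}.
That is 4 commits.

4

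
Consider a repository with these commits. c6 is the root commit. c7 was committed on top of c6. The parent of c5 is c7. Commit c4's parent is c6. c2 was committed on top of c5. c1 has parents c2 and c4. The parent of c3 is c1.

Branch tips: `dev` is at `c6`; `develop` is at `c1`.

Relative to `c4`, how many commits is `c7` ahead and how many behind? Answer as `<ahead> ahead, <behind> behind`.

Reachable from c7: {c6, c7}.
Reachable from c4: {c4, c6}.
Only in c7's history (ahead): {c7} — 1.
Only in c4's history (behind): {c4} — 1.

1 ahead, 1 behind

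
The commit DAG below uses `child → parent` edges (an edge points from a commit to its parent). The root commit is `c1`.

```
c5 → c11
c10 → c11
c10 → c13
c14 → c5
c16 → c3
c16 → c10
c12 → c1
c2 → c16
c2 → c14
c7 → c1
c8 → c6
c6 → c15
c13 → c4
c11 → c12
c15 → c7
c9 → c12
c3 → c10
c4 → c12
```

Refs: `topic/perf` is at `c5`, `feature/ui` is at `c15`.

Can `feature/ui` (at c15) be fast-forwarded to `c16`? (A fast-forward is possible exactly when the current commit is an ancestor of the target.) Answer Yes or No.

A fast-forward from c15 to c16 is possible iff c15 is an ancestor of c16.
Ancestors of c16: {c1, c10, c11, c12, c13, c16, c3, c4}.
c15 is not among them, so fast-forward is not possible.

No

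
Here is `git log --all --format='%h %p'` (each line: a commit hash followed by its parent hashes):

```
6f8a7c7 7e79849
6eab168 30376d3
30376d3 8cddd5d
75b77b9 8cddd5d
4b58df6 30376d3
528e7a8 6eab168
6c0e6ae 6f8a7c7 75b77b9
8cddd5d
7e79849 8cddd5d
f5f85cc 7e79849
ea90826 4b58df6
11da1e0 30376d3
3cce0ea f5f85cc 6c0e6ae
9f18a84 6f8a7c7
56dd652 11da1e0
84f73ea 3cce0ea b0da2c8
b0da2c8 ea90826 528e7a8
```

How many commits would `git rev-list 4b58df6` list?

3

Walking parent pointers from 4b58df6: reachable set = {30376d3, 4b58df6, 8cddd5d}.
That is 3 commits.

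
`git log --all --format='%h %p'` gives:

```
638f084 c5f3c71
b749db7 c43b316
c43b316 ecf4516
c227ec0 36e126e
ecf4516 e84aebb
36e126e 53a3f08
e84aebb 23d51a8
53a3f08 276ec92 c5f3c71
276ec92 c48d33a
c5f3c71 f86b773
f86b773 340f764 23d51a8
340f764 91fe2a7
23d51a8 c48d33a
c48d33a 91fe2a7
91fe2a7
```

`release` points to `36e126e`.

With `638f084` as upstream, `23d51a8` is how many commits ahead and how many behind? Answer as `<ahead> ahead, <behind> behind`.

0 ahead, 4 behind

Reachable from 23d51a8: {23d51a8, 91fe2a7, c48d33a}.
Reachable from 638f084: {23d51a8, 340f764, 638f084, 91fe2a7, c48d33a, c5f3c71, f86b773}.
Only in 23d51a8's history (ahead): {} — 0.
Only in 638f084's history (behind): {340f764, 638f084, c5f3c71, f86b773} — 4.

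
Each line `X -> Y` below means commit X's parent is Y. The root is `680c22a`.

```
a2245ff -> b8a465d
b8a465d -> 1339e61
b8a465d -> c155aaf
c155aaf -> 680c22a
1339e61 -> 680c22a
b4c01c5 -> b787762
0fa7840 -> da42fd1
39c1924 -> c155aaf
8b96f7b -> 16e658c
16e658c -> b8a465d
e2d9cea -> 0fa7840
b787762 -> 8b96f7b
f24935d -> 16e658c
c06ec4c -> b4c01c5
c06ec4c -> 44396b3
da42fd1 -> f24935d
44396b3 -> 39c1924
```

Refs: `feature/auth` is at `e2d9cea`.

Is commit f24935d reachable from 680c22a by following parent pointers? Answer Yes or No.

No

Ancestors of 680c22a: {680c22a}.
f24935d is not in that set, so it is not an ancestor of 680c22a.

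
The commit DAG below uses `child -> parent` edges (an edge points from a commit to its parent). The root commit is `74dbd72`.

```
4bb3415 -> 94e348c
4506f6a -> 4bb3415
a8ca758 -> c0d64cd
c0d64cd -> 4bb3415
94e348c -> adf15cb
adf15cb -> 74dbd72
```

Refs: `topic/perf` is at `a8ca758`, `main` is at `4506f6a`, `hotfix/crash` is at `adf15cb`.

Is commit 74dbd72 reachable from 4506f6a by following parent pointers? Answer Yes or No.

Ancestors of 4506f6a (commits reachable by following parents): {4506f6a, 4bb3415, 74dbd72, 94e348c, adf15cb}.
74dbd72 is in that set, so it is an ancestor of 4506f6a.

Yes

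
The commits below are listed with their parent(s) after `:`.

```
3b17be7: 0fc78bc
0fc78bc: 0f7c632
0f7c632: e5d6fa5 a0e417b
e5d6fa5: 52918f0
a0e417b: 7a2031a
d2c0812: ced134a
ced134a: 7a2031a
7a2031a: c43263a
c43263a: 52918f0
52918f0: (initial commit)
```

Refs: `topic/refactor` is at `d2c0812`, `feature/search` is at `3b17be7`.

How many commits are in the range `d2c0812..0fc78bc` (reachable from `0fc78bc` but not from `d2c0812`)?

4

Reachable from 0fc78bc: {0f7c632, 0fc78bc, 52918f0, 7a2031a, a0e417b, c43263a, e5d6fa5}.
Reachable from d2c0812: {52918f0, 7a2031a, c43263a, ced134a, d2c0812}.
In 0fc78bc's history but not d2c0812's: {0f7c632, 0fc78bc, a0e417b, e5d6fa5} — 4 commits.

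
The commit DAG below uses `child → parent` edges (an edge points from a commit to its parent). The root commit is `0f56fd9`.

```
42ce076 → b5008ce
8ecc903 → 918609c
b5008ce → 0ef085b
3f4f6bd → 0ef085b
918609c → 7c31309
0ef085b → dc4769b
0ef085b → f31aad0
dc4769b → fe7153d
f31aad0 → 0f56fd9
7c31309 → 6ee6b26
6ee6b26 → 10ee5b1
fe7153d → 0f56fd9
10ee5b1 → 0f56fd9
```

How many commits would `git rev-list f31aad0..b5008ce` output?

4

Reachable from b5008ce: {0ef085b, 0f56fd9, b5008ce, dc4769b, f31aad0, fe7153d}.
Reachable from f31aad0: {0f56fd9, f31aad0}.
In b5008ce's history but not f31aad0's: {0ef085b, b5008ce, dc4769b, fe7153d} — 4 commits.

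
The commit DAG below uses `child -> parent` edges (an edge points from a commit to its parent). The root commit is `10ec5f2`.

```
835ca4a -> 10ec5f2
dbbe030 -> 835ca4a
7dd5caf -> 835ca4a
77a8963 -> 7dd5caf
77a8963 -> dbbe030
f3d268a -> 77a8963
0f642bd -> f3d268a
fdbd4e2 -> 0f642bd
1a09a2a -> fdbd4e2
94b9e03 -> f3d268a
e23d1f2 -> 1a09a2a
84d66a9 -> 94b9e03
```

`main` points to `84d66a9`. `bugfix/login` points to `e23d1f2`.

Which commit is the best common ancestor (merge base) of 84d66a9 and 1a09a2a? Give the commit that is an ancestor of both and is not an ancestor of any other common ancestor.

f3d268a

Ancestors of 84d66a9: {10ec5f2, 77a8963, 7dd5caf, 835ca4a, 84d66a9, 94b9e03, dbbe030, f3d268a}.
Ancestors of 1a09a2a: {0f642bd, 10ec5f2, 1a09a2a, 77a8963, 7dd5caf, 835ca4a, dbbe030, f3d268a, fdbd4e2}.
Common ancestors: {10ec5f2, 77a8963, 7dd5caf, 835ca4a, dbbe030, f3d268a}.
Among these, f3d268a is not an ancestor of any other common ancestor — it is the merge base.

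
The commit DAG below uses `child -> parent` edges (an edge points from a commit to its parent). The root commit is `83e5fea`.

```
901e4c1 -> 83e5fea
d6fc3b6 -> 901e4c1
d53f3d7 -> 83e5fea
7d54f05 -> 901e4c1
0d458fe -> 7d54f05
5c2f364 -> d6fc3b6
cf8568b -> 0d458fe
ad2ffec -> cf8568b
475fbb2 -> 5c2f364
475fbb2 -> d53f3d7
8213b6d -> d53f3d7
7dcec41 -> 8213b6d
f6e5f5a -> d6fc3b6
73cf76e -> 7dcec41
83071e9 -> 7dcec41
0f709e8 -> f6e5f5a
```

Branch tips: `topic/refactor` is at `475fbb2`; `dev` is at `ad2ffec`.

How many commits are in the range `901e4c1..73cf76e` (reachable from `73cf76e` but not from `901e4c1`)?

Reachable from 73cf76e: {73cf76e, 7dcec41, 8213b6d, 83e5fea, d53f3d7}.
Reachable from 901e4c1: {83e5fea, 901e4c1}.
In 73cf76e's history but not 901e4c1's: {73cf76e, 7dcec41, 8213b6d, d53f3d7} — 4 commits.

4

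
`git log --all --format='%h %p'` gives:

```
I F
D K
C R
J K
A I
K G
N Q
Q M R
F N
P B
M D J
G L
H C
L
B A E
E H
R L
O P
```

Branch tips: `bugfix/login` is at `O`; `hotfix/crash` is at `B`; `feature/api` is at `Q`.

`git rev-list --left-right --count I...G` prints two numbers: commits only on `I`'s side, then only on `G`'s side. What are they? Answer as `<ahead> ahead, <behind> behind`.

Reachable from I: {D, F, G, I, J, K, L, M, N, Q, R}.
Reachable from G: {G, L}.
Only in I's history (ahead): {D, F, I, J, K, M, N, Q, R} — 9.
Only in G's history (behind): {} — 0.

9 ahead, 0 behind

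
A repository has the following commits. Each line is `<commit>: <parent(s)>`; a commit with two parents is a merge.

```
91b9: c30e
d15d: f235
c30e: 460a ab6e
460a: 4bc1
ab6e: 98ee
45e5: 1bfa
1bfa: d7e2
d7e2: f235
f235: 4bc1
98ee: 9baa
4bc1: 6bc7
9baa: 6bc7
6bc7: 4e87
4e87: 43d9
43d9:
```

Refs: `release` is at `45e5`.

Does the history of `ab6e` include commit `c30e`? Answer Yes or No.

No

Ancestors of ab6e: {43d9, 4e87, 6bc7, 98ee, 9baa, ab6e}.
c30e is not in that set, so it is not an ancestor of ab6e.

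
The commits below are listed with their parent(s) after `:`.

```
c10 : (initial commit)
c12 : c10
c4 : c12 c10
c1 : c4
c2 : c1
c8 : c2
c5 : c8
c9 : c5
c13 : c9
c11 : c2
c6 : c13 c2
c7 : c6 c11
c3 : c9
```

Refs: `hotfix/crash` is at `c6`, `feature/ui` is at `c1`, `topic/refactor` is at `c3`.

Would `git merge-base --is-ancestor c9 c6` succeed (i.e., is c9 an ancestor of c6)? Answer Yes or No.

Yes

Ancestors of c6 (commits reachable by following parents): {c1, c10, c12, c13, c2, c4, c5, c6, c8, c9}.
c9 is in that set, so it is an ancestor of c6.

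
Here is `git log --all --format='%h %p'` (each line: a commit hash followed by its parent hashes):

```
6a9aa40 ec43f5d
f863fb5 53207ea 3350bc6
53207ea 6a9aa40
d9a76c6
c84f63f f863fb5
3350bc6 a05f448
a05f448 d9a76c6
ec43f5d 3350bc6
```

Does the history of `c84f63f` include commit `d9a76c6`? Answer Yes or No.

Yes

Ancestors of c84f63f (commits reachable by following parents): {3350bc6, 53207ea, 6a9aa40, a05f448, c84f63f, d9a76c6, ec43f5d, f863fb5}.
d9a76c6 is in that set, so it is an ancestor of c84f63f.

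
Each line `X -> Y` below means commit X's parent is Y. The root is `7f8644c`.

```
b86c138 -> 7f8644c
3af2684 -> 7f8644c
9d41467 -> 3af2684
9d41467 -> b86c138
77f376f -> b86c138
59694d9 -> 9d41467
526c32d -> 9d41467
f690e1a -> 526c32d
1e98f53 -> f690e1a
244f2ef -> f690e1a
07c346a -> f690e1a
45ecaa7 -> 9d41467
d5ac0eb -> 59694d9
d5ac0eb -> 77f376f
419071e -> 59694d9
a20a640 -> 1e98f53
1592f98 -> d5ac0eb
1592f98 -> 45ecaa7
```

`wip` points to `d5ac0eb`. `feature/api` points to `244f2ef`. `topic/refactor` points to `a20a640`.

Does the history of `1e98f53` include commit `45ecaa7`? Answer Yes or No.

No

Ancestors of 1e98f53: {1e98f53, 3af2684, 526c32d, 7f8644c, 9d41467, b86c138, f690e1a}.
45ecaa7 is not in that set, so it is not an ancestor of 1e98f53.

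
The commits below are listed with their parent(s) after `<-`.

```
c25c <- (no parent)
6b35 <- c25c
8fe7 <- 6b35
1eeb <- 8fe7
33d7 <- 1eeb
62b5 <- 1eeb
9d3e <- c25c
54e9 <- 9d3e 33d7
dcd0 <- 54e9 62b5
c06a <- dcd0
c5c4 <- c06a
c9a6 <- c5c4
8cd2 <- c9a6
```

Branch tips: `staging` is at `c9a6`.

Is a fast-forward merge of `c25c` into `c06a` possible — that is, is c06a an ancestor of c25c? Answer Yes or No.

A fast-forward from c06a to c25c is possible iff c06a is an ancestor of c25c.
Ancestors of c25c: {c25c}.
c06a is not among them, so fast-forward is not possible.

No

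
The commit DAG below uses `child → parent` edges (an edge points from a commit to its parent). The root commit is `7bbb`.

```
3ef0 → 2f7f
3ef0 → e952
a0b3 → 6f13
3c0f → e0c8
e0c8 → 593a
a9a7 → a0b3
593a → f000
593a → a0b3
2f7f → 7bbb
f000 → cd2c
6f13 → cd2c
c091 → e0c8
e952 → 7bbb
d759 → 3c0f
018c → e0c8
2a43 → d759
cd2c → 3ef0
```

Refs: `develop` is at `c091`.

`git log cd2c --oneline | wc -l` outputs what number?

5

Walking parent pointers from cd2c: reachable set = {2f7f, 3ef0, 7bbb, cd2c, e952}.
That is 5 commits.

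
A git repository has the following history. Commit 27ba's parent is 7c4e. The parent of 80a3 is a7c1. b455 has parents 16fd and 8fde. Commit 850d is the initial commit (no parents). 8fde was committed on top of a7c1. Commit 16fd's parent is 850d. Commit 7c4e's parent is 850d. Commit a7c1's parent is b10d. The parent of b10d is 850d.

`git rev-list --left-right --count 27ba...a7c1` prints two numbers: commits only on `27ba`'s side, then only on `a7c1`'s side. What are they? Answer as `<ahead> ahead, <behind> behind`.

2 ahead, 2 behind

Reachable from 27ba: {27ba, 7c4e, 850d}.
Reachable from a7c1: {850d, a7c1, b10d}.
Only in 27ba's history (ahead): {27ba, 7c4e} — 2.
Only in a7c1's history (behind): {a7c1, b10d} — 2.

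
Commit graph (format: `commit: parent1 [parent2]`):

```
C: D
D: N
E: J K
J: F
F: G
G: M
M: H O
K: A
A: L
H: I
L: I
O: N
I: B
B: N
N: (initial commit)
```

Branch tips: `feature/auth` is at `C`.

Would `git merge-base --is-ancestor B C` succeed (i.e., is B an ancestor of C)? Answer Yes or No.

No

Ancestors of C: {C, D, N}.
B is not in that set, so it is not an ancestor of C.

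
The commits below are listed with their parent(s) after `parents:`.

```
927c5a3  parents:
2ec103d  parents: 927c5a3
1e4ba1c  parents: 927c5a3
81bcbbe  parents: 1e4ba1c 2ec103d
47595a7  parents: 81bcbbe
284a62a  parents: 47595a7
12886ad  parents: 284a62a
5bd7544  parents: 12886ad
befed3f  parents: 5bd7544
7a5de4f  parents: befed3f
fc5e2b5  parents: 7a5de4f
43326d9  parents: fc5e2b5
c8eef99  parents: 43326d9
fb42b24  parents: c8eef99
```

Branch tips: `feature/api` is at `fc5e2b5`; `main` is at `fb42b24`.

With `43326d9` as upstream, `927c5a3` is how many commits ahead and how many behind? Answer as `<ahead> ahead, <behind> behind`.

0 ahead, 11 behind

Reachable from 927c5a3: {927c5a3}.
Reachable from 43326d9: {12886ad, 1e4ba1c, 284a62a, 2ec103d, 43326d9, 47595a7, 5bd7544, 7a5de4f, 81bcbbe, 927c5a3, befed3f, fc5e2b5}.
Only in 927c5a3's history (ahead): {} — 0.
Only in 43326d9's history (behind): {12886ad, 1e4ba1c, 284a62a, 2ec103d, 43326d9, 47595a7, 5bd7544, 7a5de4f, 81bcbbe, befed3f, fc5e2b5} — 11.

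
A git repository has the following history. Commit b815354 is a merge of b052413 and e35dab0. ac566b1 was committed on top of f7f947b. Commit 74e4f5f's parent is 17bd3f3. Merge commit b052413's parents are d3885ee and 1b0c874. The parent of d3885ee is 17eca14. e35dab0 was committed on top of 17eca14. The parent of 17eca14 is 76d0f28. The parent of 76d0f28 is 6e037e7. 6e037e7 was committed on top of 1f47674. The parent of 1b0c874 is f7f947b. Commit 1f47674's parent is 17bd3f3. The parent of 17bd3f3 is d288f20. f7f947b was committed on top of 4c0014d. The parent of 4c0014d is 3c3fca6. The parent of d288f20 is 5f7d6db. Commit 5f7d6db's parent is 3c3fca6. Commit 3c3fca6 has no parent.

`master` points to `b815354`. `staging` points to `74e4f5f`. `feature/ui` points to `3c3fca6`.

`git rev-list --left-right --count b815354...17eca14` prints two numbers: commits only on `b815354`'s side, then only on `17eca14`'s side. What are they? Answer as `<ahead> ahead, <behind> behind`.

Reachable from b815354: {17bd3f3, 17eca14, 1b0c874, 1f47674, 3c3fca6, 4c0014d, 5f7d6db, 6e037e7, 76d0f28, b052413, b815354, d288f20, d3885ee, e35dab0, f7f947b}.
Reachable from 17eca14: {17bd3f3, 17eca14, 1f47674, 3c3fca6, 5f7d6db, 6e037e7, 76d0f28, d288f20}.
Only in b815354's history (ahead): {1b0c874, 4c0014d, b052413, b815354, d3885ee, e35dab0, f7f947b} — 7.
Only in 17eca14's history (behind): {} — 0.

7 ahead, 0 behind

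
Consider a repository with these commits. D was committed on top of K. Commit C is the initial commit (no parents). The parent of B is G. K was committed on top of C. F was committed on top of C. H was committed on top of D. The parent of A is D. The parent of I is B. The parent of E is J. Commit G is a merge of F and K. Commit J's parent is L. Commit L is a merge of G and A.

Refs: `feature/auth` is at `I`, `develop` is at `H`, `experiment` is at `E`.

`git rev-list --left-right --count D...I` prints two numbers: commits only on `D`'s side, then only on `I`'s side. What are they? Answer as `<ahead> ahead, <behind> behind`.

Reachable from D: {C, D, K}.
Reachable from I: {B, C, F, G, I, K}.
Only in D's history (ahead): {D} — 1.
Only in I's history (behind): {B, F, G, I} — 4.

1 ahead, 4 behind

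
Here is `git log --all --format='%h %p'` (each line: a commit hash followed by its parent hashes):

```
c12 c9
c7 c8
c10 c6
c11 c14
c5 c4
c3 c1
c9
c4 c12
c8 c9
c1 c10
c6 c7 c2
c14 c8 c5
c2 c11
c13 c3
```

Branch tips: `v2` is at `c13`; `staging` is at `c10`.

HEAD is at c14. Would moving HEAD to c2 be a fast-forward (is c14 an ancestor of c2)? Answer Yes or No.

A fast-forward from c14 to c2 is possible iff c14 is an ancestor of c2.
Ancestors of c2: {c11, c12, c14, c2, c4, c5, c8, c9}.
c14 is among them, so fast-forward is possible.

Yes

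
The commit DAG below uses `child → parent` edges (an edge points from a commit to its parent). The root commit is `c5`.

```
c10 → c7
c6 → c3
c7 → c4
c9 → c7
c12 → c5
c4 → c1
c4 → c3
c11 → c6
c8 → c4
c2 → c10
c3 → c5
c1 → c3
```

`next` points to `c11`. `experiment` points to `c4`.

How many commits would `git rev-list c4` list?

Walking parent pointers from c4: reachable set = {c1, c3, c4, c5}.
That is 4 commits.

4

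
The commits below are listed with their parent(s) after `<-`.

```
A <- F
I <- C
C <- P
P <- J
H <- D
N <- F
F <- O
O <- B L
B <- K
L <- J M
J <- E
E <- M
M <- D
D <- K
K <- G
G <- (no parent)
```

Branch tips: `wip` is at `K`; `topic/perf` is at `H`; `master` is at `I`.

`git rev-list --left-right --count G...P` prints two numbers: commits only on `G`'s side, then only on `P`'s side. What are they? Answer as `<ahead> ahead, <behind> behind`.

Reachable from G: {G}.
Reachable from P: {D, E, G, J, K, M, P}.
Only in G's history (ahead): {} — 0.
Only in P's history (behind): {D, E, J, K, M, P} — 6.

0 ahead, 6 behind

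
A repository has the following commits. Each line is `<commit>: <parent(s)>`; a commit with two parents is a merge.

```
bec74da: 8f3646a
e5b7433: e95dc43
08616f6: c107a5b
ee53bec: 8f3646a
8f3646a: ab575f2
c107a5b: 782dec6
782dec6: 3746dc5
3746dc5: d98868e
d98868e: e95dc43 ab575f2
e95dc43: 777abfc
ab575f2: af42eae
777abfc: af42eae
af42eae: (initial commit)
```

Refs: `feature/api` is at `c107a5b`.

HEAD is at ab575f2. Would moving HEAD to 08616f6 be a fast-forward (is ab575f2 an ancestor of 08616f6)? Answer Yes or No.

A fast-forward from ab575f2 to 08616f6 is possible iff ab575f2 is an ancestor of 08616f6.
Ancestors of 08616f6: {08616f6, 3746dc5, 777abfc, 782dec6, ab575f2, af42eae, c107a5b, d98868e, e95dc43}.
ab575f2 is among them, so fast-forward is possible.

Yes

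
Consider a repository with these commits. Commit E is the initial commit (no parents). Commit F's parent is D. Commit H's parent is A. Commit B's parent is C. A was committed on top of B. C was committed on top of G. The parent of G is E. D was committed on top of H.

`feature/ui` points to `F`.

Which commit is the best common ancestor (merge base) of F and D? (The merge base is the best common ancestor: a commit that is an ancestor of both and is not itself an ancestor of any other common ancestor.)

D

Ancestors of F: {A, B, C, D, E, F, G, H}.
Ancestors of D: {A, B, C, D, E, G, H}.
Common ancestors: {A, B, C, D, E, G, H}.
Among these, D is not an ancestor of any other common ancestor — it is the merge base.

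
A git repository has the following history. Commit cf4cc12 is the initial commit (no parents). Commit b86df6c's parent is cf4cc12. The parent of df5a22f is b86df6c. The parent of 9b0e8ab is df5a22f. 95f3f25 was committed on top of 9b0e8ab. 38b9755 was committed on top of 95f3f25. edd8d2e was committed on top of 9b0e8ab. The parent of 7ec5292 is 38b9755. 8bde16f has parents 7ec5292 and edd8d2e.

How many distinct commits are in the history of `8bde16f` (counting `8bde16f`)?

Walking parent pointers from 8bde16f: reachable set = {38b9755, 7ec5292, 8bde16f, 95f3f25, 9b0e8ab, b86df6c, cf4cc12, df5a22f, edd8d2e}.
That is 9 commits.

9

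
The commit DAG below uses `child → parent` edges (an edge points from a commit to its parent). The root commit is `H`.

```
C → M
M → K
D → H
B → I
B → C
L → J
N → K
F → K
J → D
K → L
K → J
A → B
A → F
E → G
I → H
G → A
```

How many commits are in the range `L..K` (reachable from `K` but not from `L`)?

1

Reachable from K: {D, H, J, K, L}.
Reachable from L: {D, H, J, L}.
In K's history but not L's: {K} — 1 commit.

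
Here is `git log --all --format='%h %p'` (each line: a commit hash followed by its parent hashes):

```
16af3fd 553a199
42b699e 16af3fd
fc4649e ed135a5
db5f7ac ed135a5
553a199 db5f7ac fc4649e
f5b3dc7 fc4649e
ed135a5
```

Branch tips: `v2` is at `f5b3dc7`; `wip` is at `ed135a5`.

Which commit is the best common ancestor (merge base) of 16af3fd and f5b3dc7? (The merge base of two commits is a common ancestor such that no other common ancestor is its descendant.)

Ancestors of 16af3fd: {16af3fd, 553a199, db5f7ac, ed135a5, fc4649e}.
Ancestors of f5b3dc7: {ed135a5, f5b3dc7, fc4649e}.
Common ancestors: {ed135a5, fc4649e}.
Among these, fc4649e is not an ancestor of any other common ancestor — it is the merge base.

fc4649e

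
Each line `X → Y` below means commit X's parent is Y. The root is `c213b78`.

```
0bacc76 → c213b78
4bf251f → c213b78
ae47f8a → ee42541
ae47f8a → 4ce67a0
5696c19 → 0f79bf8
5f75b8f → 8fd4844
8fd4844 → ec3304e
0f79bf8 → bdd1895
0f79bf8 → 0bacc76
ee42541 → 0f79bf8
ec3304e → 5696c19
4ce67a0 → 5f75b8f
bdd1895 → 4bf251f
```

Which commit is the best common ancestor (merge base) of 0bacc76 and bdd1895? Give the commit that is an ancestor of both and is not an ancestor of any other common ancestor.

Ancestors of 0bacc76: {0bacc76, c213b78}.
Ancestors of bdd1895: {4bf251f, bdd1895, c213b78}.
Common ancestors: {c213b78}.
The only common ancestor is c213b78, so it is the merge base.

c213b78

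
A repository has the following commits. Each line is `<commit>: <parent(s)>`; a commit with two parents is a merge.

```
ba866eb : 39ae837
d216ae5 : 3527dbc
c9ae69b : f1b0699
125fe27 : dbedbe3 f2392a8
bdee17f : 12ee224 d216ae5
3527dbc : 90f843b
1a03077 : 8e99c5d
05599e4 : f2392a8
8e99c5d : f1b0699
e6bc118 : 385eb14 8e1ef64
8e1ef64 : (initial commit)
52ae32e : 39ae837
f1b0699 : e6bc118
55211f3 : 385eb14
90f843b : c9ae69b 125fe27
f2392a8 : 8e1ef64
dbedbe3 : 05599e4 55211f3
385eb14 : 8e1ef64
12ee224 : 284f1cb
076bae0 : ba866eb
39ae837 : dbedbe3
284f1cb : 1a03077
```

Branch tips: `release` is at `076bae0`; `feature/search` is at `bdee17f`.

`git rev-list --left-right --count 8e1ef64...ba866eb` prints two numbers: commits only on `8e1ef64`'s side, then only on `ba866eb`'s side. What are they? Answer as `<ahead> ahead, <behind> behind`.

0 ahead, 7 behind

Reachable from 8e1ef64: {8e1ef64}.
Reachable from ba866eb: {05599e4, 385eb14, 39ae837, 55211f3, 8e1ef64, ba866eb, dbedbe3, f2392a8}.
Only in 8e1ef64's history (ahead): {} — 0.
Only in ba866eb's history (behind): {05599e4, 385eb14, 39ae837, 55211f3, ba866eb, dbedbe3, f2392a8} — 7.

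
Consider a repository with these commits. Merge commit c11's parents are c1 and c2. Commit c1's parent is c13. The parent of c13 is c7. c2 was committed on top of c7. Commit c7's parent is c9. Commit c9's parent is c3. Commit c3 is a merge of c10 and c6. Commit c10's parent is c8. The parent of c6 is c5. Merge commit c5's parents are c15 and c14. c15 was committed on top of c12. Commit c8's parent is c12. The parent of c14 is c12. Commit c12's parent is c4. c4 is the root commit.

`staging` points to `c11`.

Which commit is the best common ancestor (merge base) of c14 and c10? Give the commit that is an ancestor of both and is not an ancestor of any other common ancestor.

Ancestors of c14: {c12, c14, c4}.
Ancestors of c10: {c10, c12, c4, c8}.
Common ancestors: {c12, c4}.
Among these, c12 is not an ancestor of any other common ancestor — it is the merge base.

c12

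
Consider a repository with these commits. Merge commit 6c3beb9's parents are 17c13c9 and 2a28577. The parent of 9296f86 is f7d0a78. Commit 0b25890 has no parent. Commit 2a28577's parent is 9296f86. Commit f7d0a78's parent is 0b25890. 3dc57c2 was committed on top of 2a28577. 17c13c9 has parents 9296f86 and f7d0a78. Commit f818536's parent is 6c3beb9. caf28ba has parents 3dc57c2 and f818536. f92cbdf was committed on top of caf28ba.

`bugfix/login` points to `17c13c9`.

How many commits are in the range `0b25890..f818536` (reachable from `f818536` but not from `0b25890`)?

Reachable from f818536: {0b25890, 17c13c9, 2a28577, 6c3beb9, 9296f86, f7d0a78, f818536}.
Reachable from 0b25890: {0b25890}.
In f818536's history but not 0b25890's: {17c13c9, 2a28577, 6c3beb9, 9296f86, f7d0a78, f818536} — 6 commits.

6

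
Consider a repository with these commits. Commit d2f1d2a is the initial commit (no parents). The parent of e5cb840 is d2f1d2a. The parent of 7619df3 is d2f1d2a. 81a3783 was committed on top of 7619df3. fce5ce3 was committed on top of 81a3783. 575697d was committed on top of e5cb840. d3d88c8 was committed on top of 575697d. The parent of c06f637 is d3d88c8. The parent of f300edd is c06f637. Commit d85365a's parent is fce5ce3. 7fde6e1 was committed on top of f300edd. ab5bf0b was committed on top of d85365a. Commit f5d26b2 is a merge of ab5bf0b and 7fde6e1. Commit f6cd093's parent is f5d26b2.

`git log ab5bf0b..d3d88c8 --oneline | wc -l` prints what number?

3

Reachable from d3d88c8: {575697d, d2f1d2a, d3d88c8, e5cb840}.
Reachable from ab5bf0b: {7619df3, 81a3783, ab5bf0b, d2f1d2a, d85365a, fce5ce3}.
In d3d88c8's history but not ab5bf0b's: {575697d, d3d88c8, e5cb840} — 3 commits.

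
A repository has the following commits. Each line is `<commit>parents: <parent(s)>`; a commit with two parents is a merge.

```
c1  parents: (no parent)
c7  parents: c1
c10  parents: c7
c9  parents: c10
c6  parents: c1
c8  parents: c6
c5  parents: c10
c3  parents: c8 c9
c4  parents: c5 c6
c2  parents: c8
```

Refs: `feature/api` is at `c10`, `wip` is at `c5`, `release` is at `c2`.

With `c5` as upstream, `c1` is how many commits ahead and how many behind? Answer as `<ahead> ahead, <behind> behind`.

0 ahead, 3 behind

Reachable from c1: {c1}.
Reachable from c5: {c1, c10, c5, c7}.
Only in c1's history (ahead): {} — 0.
Only in c5's history (behind): {c10, c5, c7} — 3.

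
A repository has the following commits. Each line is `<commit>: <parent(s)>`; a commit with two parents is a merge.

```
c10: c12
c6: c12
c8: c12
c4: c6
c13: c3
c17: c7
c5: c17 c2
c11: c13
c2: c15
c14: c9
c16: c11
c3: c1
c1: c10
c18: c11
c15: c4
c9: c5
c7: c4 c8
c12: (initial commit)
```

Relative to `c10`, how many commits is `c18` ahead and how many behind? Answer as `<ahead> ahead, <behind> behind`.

5 ahead, 0 behind

Reachable from c18: {c1, c10, c11, c12, c13, c18, c3}.
Reachable from c10: {c10, c12}.
Only in c18's history (ahead): {c1, c11, c13, c18, c3} — 5.
Only in c10's history (behind): {} — 0.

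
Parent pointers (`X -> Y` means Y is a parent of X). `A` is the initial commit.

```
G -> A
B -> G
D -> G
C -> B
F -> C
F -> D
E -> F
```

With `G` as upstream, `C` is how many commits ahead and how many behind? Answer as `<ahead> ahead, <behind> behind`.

2 ahead, 0 behind

Reachable from C: {A, B, C, G}.
Reachable from G: {A, G}.
Only in C's history (ahead): {B, C} — 2.
Only in G's history (behind): {} — 0.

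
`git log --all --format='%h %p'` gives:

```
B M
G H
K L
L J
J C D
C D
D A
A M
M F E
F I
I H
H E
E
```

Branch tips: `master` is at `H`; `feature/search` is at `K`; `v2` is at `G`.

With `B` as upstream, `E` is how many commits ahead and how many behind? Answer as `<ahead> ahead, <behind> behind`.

Reachable from E: {E}.
Reachable from B: {B, E, F, H, I, M}.
Only in E's history (ahead): {} — 0.
Only in B's history (behind): {B, F, H, I, M} — 5.

0 ahead, 5 behind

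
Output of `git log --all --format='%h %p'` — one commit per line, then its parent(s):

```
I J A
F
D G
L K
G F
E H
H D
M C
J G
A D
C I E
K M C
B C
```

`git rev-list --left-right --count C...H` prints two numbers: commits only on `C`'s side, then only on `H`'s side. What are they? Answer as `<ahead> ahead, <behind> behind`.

Reachable from C: {A, C, D, E, F, G, H, I, J}.
Reachable from H: {D, F, G, H}.
Only in C's history (ahead): {A, C, E, I, J} — 5.
Only in H's history (behind): {} — 0.

5 ahead, 0 behind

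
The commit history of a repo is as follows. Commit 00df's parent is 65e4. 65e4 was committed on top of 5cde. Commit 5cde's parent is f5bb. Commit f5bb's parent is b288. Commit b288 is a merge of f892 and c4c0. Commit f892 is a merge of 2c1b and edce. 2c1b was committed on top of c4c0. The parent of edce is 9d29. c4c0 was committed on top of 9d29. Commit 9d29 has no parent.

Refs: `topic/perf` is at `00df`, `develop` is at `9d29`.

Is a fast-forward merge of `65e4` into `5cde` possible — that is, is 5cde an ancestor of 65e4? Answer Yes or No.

Yes

A fast-forward from 5cde to 65e4 is possible iff 5cde is an ancestor of 65e4.
Ancestors of 65e4: {2c1b, 5cde, 65e4, 9d29, b288, c4c0, edce, f5bb, f892}.
5cde is among them, so fast-forward is possible.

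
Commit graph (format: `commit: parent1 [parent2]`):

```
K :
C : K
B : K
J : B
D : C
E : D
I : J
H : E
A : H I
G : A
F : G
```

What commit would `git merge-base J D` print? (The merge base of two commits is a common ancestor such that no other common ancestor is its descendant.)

Ancestors of J: {B, J, K}.
Ancestors of D: {C, D, K}.
Common ancestors: {K}.
The only common ancestor is K, so it is the merge base.

K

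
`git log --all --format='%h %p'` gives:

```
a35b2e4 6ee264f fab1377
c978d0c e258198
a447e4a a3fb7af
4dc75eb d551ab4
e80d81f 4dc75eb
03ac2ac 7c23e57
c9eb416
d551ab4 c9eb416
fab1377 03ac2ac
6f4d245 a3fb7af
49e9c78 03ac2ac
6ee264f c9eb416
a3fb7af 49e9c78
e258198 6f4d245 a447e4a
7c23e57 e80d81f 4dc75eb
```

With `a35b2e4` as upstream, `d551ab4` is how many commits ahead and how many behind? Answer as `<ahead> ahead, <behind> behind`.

Reachable from d551ab4: {c9eb416, d551ab4}.
Reachable from a35b2e4: {03ac2ac, 4dc75eb, 6ee264f, 7c23e57, a35b2e4, c9eb416, d551ab4, e80d81f, fab1377}.
Only in d551ab4's history (ahead): {} — 0.
Only in a35b2e4's history (behind): {03ac2ac, 4dc75eb, 6ee264f, 7c23e57, a35b2e4, e80d81f, fab1377} — 7.

0 ahead, 7 behind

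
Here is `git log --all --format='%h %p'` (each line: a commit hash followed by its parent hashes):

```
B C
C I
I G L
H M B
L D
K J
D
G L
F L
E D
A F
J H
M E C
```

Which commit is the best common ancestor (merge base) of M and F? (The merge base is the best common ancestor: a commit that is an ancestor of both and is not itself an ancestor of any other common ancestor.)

L

Ancestors of M: {C, D, E, G, I, L, M}.
Ancestors of F: {D, F, L}.
Common ancestors: {D, L}.
Among these, L is not an ancestor of any other common ancestor — it is the merge base.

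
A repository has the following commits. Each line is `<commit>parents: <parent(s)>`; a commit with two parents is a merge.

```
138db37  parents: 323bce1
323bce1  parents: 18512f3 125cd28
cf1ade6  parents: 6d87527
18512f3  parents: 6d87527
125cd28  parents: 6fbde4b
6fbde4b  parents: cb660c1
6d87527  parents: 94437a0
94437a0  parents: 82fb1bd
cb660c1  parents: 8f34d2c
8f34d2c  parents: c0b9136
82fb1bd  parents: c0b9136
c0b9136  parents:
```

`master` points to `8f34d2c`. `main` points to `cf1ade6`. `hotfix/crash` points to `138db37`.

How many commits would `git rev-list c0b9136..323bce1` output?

Reachable from 323bce1: {125cd28, 18512f3, 323bce1, 6d87527, 6fbde4b, 82fb1bd, 8f34d2c, 94437a0, c0b9136, cb660c1}.
Reachable from c0b9136: {c0b9136}.
In 323bce1's history but not c0b9136's: {125cd28, 18512f3, 323bce1, 6d87527, 6fbde4b, 82fb1bd, 8f34d2c, 94437a0, cb660c1} — 9 commits.

9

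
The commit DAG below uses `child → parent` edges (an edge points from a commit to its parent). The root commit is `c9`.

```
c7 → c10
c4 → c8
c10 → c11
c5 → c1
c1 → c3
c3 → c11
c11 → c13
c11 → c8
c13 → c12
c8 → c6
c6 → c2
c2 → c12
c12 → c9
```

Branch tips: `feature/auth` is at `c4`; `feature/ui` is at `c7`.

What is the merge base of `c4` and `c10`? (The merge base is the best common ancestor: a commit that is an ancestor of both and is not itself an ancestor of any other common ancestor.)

c8

Ancestors of c4: {c12, c2, c4, c6, c8, c9}.
Ancestors of c10: {c10, c11, c12, c13, c2, c6, c8, c9}.
Common ancestors: {c12, c2, c6, c8, c9}.
Among these, c8 is not an ancestor of any other common ancestor — it is the merge base.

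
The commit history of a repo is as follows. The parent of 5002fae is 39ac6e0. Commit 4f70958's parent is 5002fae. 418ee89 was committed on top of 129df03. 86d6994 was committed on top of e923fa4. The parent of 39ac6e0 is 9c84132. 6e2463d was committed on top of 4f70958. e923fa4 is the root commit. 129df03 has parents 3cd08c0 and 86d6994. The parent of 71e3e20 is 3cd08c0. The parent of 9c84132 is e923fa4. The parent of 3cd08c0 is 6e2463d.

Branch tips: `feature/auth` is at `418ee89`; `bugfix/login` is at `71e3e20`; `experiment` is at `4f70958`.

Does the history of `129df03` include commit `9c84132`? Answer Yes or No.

Yes

Ancestors of 129df03 (commits reachable by following parents): {129df03, 39ac6e0, 3cd08c0, 4f70958, 5002fae, 6e2463d, 86d6994, 9c84132, e923fa4}.
9c84132 is in that set, so it is an ancestor of 129df03.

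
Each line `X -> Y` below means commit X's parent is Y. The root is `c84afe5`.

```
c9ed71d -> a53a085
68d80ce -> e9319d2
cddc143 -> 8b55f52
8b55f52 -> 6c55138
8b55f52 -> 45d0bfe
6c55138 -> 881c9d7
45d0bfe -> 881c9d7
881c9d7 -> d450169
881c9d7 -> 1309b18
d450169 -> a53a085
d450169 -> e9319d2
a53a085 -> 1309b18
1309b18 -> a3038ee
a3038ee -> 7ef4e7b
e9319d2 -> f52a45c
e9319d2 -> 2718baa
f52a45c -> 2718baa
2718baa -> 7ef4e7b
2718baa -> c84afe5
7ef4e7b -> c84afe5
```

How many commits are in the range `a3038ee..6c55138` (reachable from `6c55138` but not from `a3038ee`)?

Reachable from 6c55138: {1309b18, 2718baa, 6c55138, 7ef4e7b, 881c9d7, a3038ee, a53a085, c84afe5, d450169, e9319d2, f52a45c}.
Reachable from a3038ee: {7ef4e7b, a3038ee, c84afe5}.
In 6c55138's history but not a3038ee's: {1309b18, 2718baa, 6c55138, 881c9d7, a53a085, d450169, e9319d2, f52a45c} — 8 commits.

8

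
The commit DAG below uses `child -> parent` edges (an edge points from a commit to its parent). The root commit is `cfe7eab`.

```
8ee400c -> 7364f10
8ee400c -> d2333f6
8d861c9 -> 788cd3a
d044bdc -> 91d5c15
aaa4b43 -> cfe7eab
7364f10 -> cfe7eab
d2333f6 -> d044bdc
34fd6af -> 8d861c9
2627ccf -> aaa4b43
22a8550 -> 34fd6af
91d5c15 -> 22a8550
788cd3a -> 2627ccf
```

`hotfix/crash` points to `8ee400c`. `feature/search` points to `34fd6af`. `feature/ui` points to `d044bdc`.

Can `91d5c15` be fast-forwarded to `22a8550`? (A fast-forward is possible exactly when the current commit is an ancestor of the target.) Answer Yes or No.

A fast-forward from 91d5c15 to 22a8550 is possible iff 91d5c15 is an ancestor of 22a8550.
Ancestors of 22a8550: {22a8550, 2627ccf, 34fd6af, 788cd3a, 8d861c9, aaa4b43, cfe7eab}.
91d5c15 is not among them, so fast-forward is not possible.

No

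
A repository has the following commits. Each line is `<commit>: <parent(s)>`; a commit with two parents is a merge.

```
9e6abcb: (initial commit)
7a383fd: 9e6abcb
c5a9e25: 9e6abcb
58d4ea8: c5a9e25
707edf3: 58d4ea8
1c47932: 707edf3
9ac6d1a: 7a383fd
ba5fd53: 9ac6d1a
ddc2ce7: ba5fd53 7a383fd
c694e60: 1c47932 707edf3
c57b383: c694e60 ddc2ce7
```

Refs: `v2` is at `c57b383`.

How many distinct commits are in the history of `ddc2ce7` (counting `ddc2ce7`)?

5

Walking parent pointers from ddc2ce7: reachable set = {7a383fd, 9ac6d1a, 9e6abcb, ba5fd53, ddc2ce7}.
That is 5 commits.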